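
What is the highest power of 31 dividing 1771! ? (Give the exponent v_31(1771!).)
v_31(1771!) = 58

Legendre's formula: v_p(n!) = Σ_{k ≥ 1} ⌊n / p^k⌋. For p = 31, n = 1771, the terms are:
  ⌊1771/31^1⌋ = ⌊1771/31⌋ = 57
  ⌊1771/31^2⌋ = ⌊1771/961⌋ = 1
(the next term ⌊1771/31^3⌋ = 0, terminating the sum). Summing: v_31(1771!) = 57 + 1 = 58.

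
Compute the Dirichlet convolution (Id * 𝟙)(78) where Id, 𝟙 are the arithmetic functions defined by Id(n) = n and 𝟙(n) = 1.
(Id * 𝟙)(78) = 168

Divisors of 78: [1, 2, 3, 6, 13, 26, 39, 78]. For each d | 78:
  d = 1: Id(1) · 𝟙(78/1) = 1 · 1 = 1
  d = 2: Id(2) · 𝟙(78/2) = 2 · 1 = 2
  d = 3: Id(3) · 𝟙(78/3) = 3 · 1 = 3
  d = 6: Id(6) · 𝟙(78/6) = 6 · 1 = 6
  d = 13: Id(13) · 𝟙(78/13) = 13 · 1 = 13
  d = 26: Id(26) · 𝟙(78/26) = 26 · 1 = 26
  d = 39: Id(39) · 𝟙(78/39) = 39 · 1 = 39
  d = 78: Id(78) · 𝟙(78/78) = 78 · 1 = 78
Summing: (Id * 𝟙)(78) = 1 + 2 + 3 + 6 + 13 + 26 + 39 + 78 = 168.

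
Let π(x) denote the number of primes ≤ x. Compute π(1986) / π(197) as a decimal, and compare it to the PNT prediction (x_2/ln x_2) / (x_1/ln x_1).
π(1986)/π(197) = 299/45 ≈ 6.6444;  PNT prediction ≈ 7.0137.

π(197) = 45 and π(1986) = 299, so π(1986)/π(197) ≈ 6.6444. The PNT-predicted ratio is (1986/ln(1986)) / (197/ln(197)) ≈ 7.0137. The two agree to within a few percent, as expected.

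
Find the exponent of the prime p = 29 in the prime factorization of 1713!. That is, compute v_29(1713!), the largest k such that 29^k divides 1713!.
v_29(1713!) = 61

Legendre's formula: v_p(n!) = Σ_{k ≥ 1} ⌊n / p^k⌋. For p = 29, n = 1713, the terms are:
  ⌊1713/29^1⌋ = ⌊1713/29⌋ = 59
  ⌊1713/29^2⌋ = ⌊1713/841⌋ = 2
(the next term ⌊1713/29^3⌋ = 0, terminating the sum). Summing: v_29(1713!) = 59 + 2 = 61.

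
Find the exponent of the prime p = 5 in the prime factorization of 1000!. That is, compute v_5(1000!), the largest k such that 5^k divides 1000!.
v_5(1000!) = 249

Legendre's formula: v_p(n!) = Σ_{k ≥ 1} ⌊n / p^k⌋. For p = 5, n = 1000, the terms are:
  ⌊1000/5^1⌋ = ⌊1000/5⌋ = 200
  ⌊1000/5^2⌋ = ⌊1000/25⌋ = 40
  ⌊1000/5^3⌋ = ⌊1000/125⌋ = 8
  ⌊1000/5^4⌋ = ⌊1000/625⌋ = 1
(the next term ⌊1000/5^5⌋ = 0, terminating the sum). Summing: v_5(1000!) = 200 + 40 + 8 + 1 = 249.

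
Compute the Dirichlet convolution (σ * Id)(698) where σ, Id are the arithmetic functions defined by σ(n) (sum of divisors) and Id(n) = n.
(σ * Id)(698) = 3495

Divisors of 698: [1, 2, 349, 698]. For each d | 698:
  d = 1: σ(1) · Id(698/1) = 1 · 698 = 698
  d = 2: σ(2) · Id(698/2) = 3 · 349 = 1047
  d = 349: σ(349) · Id(698/349) = 350 · 2 = 700
  d = 698: σ(698) · Id(698/698) = 1050 · 1 = 1050
Summing: (σ * Id)(698) = 698 + 1047 + 700 + 1050 = 3495.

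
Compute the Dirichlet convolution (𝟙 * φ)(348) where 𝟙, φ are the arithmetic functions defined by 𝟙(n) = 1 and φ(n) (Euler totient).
(𝟙 * φ)(348) = 348

Divisors of 348: [1, 2, 3, 4, 6, 12, 29, 58, 87, 116, 174, 348]. For each d | 348:
  d = 1: 𝟙(1) · φ(348/1) = 1 · 112 = 112
  d = 2: 𝟙(2) · φ(348/2) = 1 · 56 = 56
  d = 3: 𝟙(3) · φ(348/3) = 1 · 56 = 56
  d = 4: 𝟙(4) · φ(348/4) = 1 · 56 = 56
  d = 6: 𝟙(6) · φ(348/6) = 1 · 28 = 28
  d = 12: 𝟙(12) · φ(348/12) = 1 · 28 = 28
  d = 29: 𝟙(29) · φ(348/29) = 1 · 4 = 4
  d = 58: 𝟙(58) · φ(348/58) = 1 · 2 = 2
  d = 87: 𝟙(87) · φ(348/87) = 1 · 2 = 2
  d = 116: 𝟙(116) · φ(348/116) = 1 · 2 = 2
  d = 174: 𝟙(174) · φ(348/174) = 1 · 1 = 1
  d = 348: 𝟙(348) · φ(348/348) = 1 · 1 = 1
Summing: (𝟙 * φ)(348) = 112 + 56 + 56 + 56 + 28 + 28 + 4 + 2 + 2 + 2 + 1 + 1 = 348.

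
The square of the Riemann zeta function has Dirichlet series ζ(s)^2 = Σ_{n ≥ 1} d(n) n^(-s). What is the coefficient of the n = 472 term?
d(472) = 8

ζ(s)^2 = (Σ 1/m^s)(Σ 1/k^s). The coefficient of 1/n^s in the product is the number of ordered pairs (m, k) with mk = n, which equals d(n). For n = 472, divisors are [1, 2, 4, 8, 59, 118, 236, 472], so d(472) = 8.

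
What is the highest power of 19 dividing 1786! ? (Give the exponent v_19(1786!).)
v_19(1786!) = 98

Legendre's formula: v_p(n!) = Σ_{k ≥ 1} ⌊n / p^k⌋. For p = 19, n = 1786, the terms are:
  ⌊1786/19^1⌋ = ⌊1786/19⌋ = 94
  ⌊1786/19^2⌋ = ⌊1786/361⌋ = 4
(the next term ⌊1786/19^3⌋ = 0, terminating the sum). Summing: v_19(1786!) = 94 + 4 = 98.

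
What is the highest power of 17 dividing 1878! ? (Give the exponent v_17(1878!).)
v_17(1878!) = 116

Legendre's formula: v_p(n!) = Σ_{k ≥ 1} ⌊n / p^k⌋. For p = 17, n = 1878, the terms are:
  ⌊1878/17^1⌋ = ⌊1878/17⌋ = 110
  ⌊1878/17^2⌋ = ⌊1878/289⌋ = 6
(the next term ⌊1878/17^3⌋ = 0, terminating the sum). Summing: v_17(1878!) = 110 + 6 = 116.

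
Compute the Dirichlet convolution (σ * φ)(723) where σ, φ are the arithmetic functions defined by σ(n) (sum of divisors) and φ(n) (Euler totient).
(σ * φ)(723) = 2892

Divisors of 723: [1, 3, 241, 723]. For each d | 723:
  d = 1: σ(1) · φ(723/1) = 1 · 480 = 480
  d = 3: σ(3) · φ(723/3) = 4 · 240 = 960
  d = 241: σ(241) · φ(723/241) = 242 · 2 = 484
  d = 723: σ(723) · φ(723/723) = 968 · 1 = 968
Summing: (σ * φ)(723) = 480 + 960 + 484 + 968 = 2892.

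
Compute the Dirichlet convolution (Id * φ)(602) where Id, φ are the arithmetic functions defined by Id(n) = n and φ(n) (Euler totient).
(Id * φ)(602) = 3315

Divisors of 602: [1, 2, 7, 14, 43, 86, 301, 602]. For each d | 602:
  d = 1: Id(1) · φ(602/1) = 1 · 252 = 252
  d = 2: Id(2) · φ(602/2) = 2 · 252 = 504
  d = 7: Id(7) · φ(602/7) = 7 · 42 = 294
  d = 14: Id(14) · φ(602/14) = 14 · 42 = 588
  d = 43: Id(43) · φ(602/43) = 43 · 6 = 258
  d = 86: Id(86) · φ(602/86) = 86 · 6 = 516
  d = 301: Id(301) · φ(602/301) = 301 · 1 = 301
  d = 602: Id(602) · φ(602/602) = 602 · 1 = 602
Summing: (Id * φ)(602) = 252 + 504 + 294 + 588 + 258 + 516 + 301 + 602 = 3315.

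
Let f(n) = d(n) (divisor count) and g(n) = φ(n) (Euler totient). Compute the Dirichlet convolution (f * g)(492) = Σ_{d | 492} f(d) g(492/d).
(d * φ)(492) = 1176

Divisors of 492: [1, 2, 3, 4, 6, 12, 41, 82, 123, 164, 246, 492]. For each d | 492:
  d = 1: d(1) · φ(492/1) = 1 · 160 = 160
  d = 2: d(2) · φ(492/2) = 2 · 80 = 160
  d = 3: d(3) · φ(492/3) = 2 · 80 = 160
  d = 4: d(4) · φ(492/4) = 3 · 80 = 240
  d = 6: d(6) · φ(492/6) = 4 · 40 = 160
  d = 12: d(12) · φ(492/12) = 6 · 40 = 240
  d = 41: d(41) · φ(492/41) = 2 · 4 = 8
  d = 82: d(82) · φ(492/82) = 4 · 2 = 8
  d = 123: d(123) · φ(492/123) = 4 · 2 = 8
  d = 164: d(164) · φ(492/164) = 6 · 2 = 12
  d = 246: d(246) · φ(492/246) = 8 · 1 = 8
  d = 492: d(492) · φ(492/492) = 12 · 1 = 12
Summing: (d * φ)(492) = 160 + 160 + 160 + 240 + 160 + 240 + 8 + 8 + 8 + 12 + 8 + 12 = 1176.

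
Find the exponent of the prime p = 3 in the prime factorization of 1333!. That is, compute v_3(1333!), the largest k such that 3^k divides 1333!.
v_3(1333!) = 663

Legendre's formula: v_p(n!) = Σ_{k ≥ 1} ⌊n / p^k⌋. For p = 3, n = 1333, the terms are:
  ⌊1333/3^1⌋ = ⌊1333/3⌋ = 444
  ⌊1333/3^2⌋ = ⌊1333/9⌋ = 148
  ⌊1333/3^3⌋ = ⌊1333/27⌋ = 49
  ⌊1333/3^4⌋ = ⌊1333/81⌋ = 16
  ⌊1333/3^5⌋ = ⌊1333/243⌋ = 5
  ⌊1333/3^6⌋ = ⌊1333/729⌋ = 1
(the next term ⌊1333/3^7⌋ = 0, terminating the sum). Summing: v_3(1333!) = 444 + 148 + 49 + 16 + 5 + 1 = 663.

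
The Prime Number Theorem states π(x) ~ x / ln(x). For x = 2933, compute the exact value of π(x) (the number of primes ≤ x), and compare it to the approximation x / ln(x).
π(2933) = 423;  x/ln(x) ≈ 367.37;  relative error ≈ 13.15%.

Directly count primes up to 2933: π(2933) = 423. The PNT approximation gives 2933/ln(2933) ≈ 2933/7.98378 ≈ 367.37. Relative error (π(x) − x/ln(x)) / π(x) ≈ 13.15%; the approximation is known to undercount slightly (Li(x) is a better estimate).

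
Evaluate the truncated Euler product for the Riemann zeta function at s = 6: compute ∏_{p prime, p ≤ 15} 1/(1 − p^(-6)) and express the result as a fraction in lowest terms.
∏ = 14388679339409375/14143390691632128

The primes p ≤ 15 are [2, 3, 5, 7, 11, 13]. For each prime, (1 − 1/p^6)^(-1) = p^6 / (p^6 − 1). The product is (1 − 1/2^6)^(-1), (1 − 1/3^6)^(-1), (1 − 1/5^6)^(-1), (1 − 1/7^6)^(-1), (1 − 1/11^6)^(-1), (1 − 1/13^6)^(-1) = ∏ p^6 / (p^6 − 1) = 14388679339409375/14143390691632128.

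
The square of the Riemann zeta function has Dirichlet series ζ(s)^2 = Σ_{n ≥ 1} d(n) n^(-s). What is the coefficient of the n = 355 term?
d(355) = 4

ζ(s)^2 = (Σ 1/m^s)(Σ 1/k^s). The coefficient of 1/n^s in the product is the number of ordered pairs (m, k) with mk = n, which equals d(n). For n = 355, divisors are [1, 5, 71, 355], so d(355) = 4.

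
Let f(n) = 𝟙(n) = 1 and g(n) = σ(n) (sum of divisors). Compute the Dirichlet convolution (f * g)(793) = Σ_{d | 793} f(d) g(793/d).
(𝟙 * σ)(793) = 945

Divisors of 793: [1, 13, 61, 793]. For each d | 793:
  d = 1: 𝟙(1) · σ(793/1) = 1 · 868 = 868
  d = 13: 𝟙(13) · σ(793/13) = 1 · 62 = 62
  d = 61: 𝟙(61) · σ(793/61) = 1 · 14 = 14
  d = 793: 𝟙(793) · σ(793/793) = 1 · 1 = 1
Summing: (𝟙 * σ)(793) = 868 + 62 + 14 + 1 = 945.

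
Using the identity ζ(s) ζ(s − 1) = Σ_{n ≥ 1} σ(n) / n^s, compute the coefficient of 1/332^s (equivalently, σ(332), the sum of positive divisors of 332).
σ(332) = 588

In the product (Σ m^0/m^s)(Σ k / k^s) = Σ (Σ_{d | n} d) / n^s, the coefficient of 1/n^s is σ(n) = Σ_{d | n} d. For n = 332, divisors are [1, 2, 4, 83, 166, 332]; summing: σ(332) = 588.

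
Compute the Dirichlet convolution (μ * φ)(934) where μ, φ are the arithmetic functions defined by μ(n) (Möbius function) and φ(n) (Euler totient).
(μ * φ)(934) = 0

Divisors of 934: [1, 2, 467, 934]. For each d | 934:
  d = 1: μ(1) · φ(934/1) = 1 · 466 = 466
  d = 2: μ(2) · φ(934/2) = -1 · 466 = -466
  d = 467: μ(467) · φ(934/467) = -1 · 1 = -1
  d = 934: μ(934) · φ(934/934) = 1 · 1 = 1
Summing: (μ * φ)(934) = 466 + -466 + -1 + 1 = 0.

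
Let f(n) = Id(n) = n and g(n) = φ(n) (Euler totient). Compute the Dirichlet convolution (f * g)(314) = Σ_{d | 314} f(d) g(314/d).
(Id * φ)(314) = 939

Divisors of 314: [1, 2, 157, 314]. For each d | 314:
  d = 1: Id(1) · φ(314/1) = 1 · 156 = 156
  d = 2: Id(2) · φ(314/2) = 2 · 156 = 312
  d = 157: Id(157) · φ(314/157) = 157 · 1 = 157
  d = 314: Id(314) · φ(314/314) = 314 · 1 = 314
Summing: (Id * φ)(314) = 156 + 312 + 157 + 314 = 939.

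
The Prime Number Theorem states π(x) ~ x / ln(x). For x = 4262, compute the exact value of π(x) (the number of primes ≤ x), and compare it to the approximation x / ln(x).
π(4262) = 585;  x/ln(x) ≈ 509.96;  relative error ≈ 12.83%.

Directly count primes up to 4262: π(4262) = 585. The PNT approximation gives 4262/ln(4262) ≈ 4262/8.35749 ≈ 509.96. Relative error (π(x) − x/ln(x)) / π(x) ≈ 12.83%; the approximation is known to undercount slightly (Li(x) is a better estimate).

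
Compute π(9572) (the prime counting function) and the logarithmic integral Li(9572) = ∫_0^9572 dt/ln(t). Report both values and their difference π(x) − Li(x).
π(9572) = 1183;  Li(9572) ≈ 1199.56;  π(x) − Li(x) ≈ -16.56.

Direct count of primes ≤ 9572 gives π(9572) = 1183. Numerical evaluation of the logarithmic integral gives Li(9572) ≈ 1199.56. The difference π(x) − Li(x) ≈ -16.56 is typically negative for small/moderate x (Li(x) overestimates), though Littlewood's theorem shows this sign changes infinitely often.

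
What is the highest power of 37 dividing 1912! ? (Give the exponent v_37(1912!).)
v_37(1912!) = 52

Legendre's formula: v_p(n!) = Σ_{k ≥ 1} ⌊n / p^k⌋. For p = 37, n = 1912, the terms are:
  ⌊1912/37^1⌋ = ⌊1912/37⌋ = 51
  ⌊1912/37^2⌋ = ⌊1912/1369⌋ = 1
(the next term ⌊1912/37^3⌋ = 0, terminating the sum). Summing: v_37(1912!) = 51 + 1 = 52.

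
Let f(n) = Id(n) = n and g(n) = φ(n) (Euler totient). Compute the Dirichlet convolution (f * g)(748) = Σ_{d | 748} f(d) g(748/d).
(Id * φ)(748) = 5544

Divisors of 748: [1, 2, 4, 11, 17, 22, 34, 44, 68, 187, 374, 748]. For each d | 748:
  d = 1: Id(1) · φ(748/1) = 1 · 320 = 320
  d = 2: Id(2) · φ(748/2) = 2 · 160 = 320
  d = 4: Id(4) · φ(748/4) = 4 · 160 = 640
  d = 11: Id(11) · φ(748/11) = 11 · 32 = 352
  d = 17: Id(17) · φ(748/17) = 17 · 20 = 340
  d = 22: Id(22) · φ(748/22) = 22 · 16 = 352
  d = 34: Id(34) · φ(748/34) = 34 · 10 = 340
  d = 44: Id(44) · φ(748/44) = 44 · 16 = 704
  d = 68: Id(68) · φ(748/68) = 68 · 10 = 680
  d = 187: Id(187) · φ(748/187) = 187 · 2 = 374
  d = 374: Id(374) · φ(748/374) = 374 · 1 = 374
  d = 748: Id(748) · φ(748/748) = 748 · 1 = 748
Summing: (Id * φ)(748) = 320 + 320 + 640 + 352 + 340 + 352 + 340 + 704 + 680 + 374 + 374 + 748 = 5544.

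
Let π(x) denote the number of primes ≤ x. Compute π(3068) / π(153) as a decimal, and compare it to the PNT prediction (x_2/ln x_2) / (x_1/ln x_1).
π(3068)/π(153) = 439/36 ≈ 12.1944;  PNT prediction ≈ 12.5638.

π(153) = 36 and π(3068) = 439, so π(3068)/π(153) ≈ 12.1944. The PNT-predicted ratio is (3068/ln(3068)) / (153/ln(153)) ≈ 12.5638. The two agree to within a few percent, as expected.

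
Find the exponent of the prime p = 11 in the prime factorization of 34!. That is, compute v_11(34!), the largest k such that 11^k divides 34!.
v_11(34!) = 3

Legendre's formula: v_p(n!) = Σ_{k ≥ 1} ⌊n / p^k⌋. For p = 11, n = 34, the terms are:
  ⌊34/11^1⌋ = ⌊34/11⌋ = 3
(the next term ⌊34/11^2⌋ = 0, terminating the sum). Summing: v_11(34!) = 3 = 3.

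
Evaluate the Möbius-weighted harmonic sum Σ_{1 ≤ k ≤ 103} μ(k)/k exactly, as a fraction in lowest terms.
Σ μ(k)/k = 41203144520038891926409588275527024249/23984823528925228172706521638692258396210

Values of μ(k) for 1 ≤ k ≤ 103: μ(1) = 1, μ(2) = -1, μ(3) = -1, μ(5) = -1, μ(6) = 1, μ(7) = -1, μ(10) = 1, μ(11) = -1, μ(13) = -1, μ(14) = 1, μ(15) = 1, μ(17) = -1, μ(19) = -1, μ(21) = 1, μ(22) = 1, μ(23) = -1, μ(26) = 1, μ(29) = -1, μ(30) = -1, μ(31) = -1, μ(33) = 1, μ(34) = 1, μ(35) = 1, μ(37) = -1, μ(38) = 1, μ(39) = 1, μ(41) = -1, μ(42) = -1, μ(43) = -1, μ(46) = 1, μ(47) = -1, μ(51) = 1, μ(53) = -1, μ(55) = 1, μ(57) = 1, μ(58) = 1, μ(59) = -1, μ(61) = -1, μ(62) = 1, μ(65) = 1, μ(66) = -1, μ(67) = -1, μ(69) = 1, μ(70) = -1, μ(71) = -1, μ(73) = -1, μ(74) = 1, μ(77) = 1, μ(78) = -1, μ(79) = -1, μ(82) = 1, μ(83) = -1, μ(85) = 1, μ(86) = 1, μ(87) = 1, μ(89) = -1, μ(91) = 1, μ(93) = 1, μ(94) = 1, μ(95) = 1, μ(97) = -1, μ(101) = -1, μ(102) = -1, μ(103) = -1, with μ = 0 on non-squarefree integers. Summing μ(k)/k for k where μ(k) ≠ 0 gives 41203144520038891926409588275527024249/23984823528925228172706521638692258396210 ≈ 0.0017. (PNT ⟺ this sum → 0 as n → ∞.)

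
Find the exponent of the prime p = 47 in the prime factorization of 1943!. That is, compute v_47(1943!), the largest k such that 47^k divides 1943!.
v_47(1943!) = 41

Legendre's formula: v_p(n!) = Σ_{k ≥ 1} ⌊n / p^k⌋. For p = 47, n = 1943, the terms are:
  ⌊1943/47^1⌋ = ⌊1943/47⌋ = 41
(the next term ⌊1943/47^2⌋ = 0, terminating the sum). Summing: v_47(1943!) = 41 = 41.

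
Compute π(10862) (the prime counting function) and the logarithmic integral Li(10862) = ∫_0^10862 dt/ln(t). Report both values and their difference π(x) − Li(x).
π(10862) = 1321;  Li(10862) ≈ 1339.30;  π(x) − Li(x) ≈ -18.30.

Direct count of primes ≤ 10862 gives π(10862) = 1321. Numerical evaluation of the logarithmic integral gives Li(10862) ≈ 1339.30. The difference π(x) − Li(x) ≈ -18.30 is typically negative for small/moderate x (Li(x) overestimates), though Littlewood's theorem shows this sign changes infinitely often.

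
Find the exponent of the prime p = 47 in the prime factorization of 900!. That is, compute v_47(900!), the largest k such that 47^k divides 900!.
v_47(900!) = 19

Legendre's formula: v_p(n!) = Σ_{k ≥ 1} ⌊n / p^k⌋. For p = 47, n = 900, the terms are:
  ⌊900/47^1⌋ = ⌊900/47⌋ = 19
(the next term ⌊900/47^2⌋ = 0, terminating the sum). Summing: v_47(900!) = 19 = 19.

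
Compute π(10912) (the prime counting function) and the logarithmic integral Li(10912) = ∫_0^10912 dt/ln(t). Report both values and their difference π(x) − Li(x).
π(10912) = 1327;  Li(10912) ≈ 1344.68;  π(x) − Li(x) ≈ -17.68.

Direct count of primes ≤ 10912 gives π(10912) = 1327. Numerical evaluation of the logarithmic integral gives Li(10912) ≈ 1344.68. The difference π(x) − Li(x) ≈ -17.68 is typically negative for small/moderate x (Li(x) overestimates), though Littlewood's theorem shows this sign changes infinitely often.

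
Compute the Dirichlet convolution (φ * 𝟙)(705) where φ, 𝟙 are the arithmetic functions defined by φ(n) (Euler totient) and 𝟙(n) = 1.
(φ * 𝟙)(705) = 705

Divisors of 705: [1, 3, 5, 15, 47, 141, 235, 705]. For each d | 705:
  d = 1: φ(1) · 𝟙(705/1) = 1 · 1 = 1
  d = 3: φ(3) · 𝟙(705/3) = 2 · 1 = 2
  d = 5: φ(5) · 𝟙(705/5) = 4 · 1 = 4
  d = 15: φ(15) · 𝟙(705/15) = 8 · 1 = 8
  d = 47: φ(47) · 𝟙(705/47) = 46 · 1 = 46
  d = 141: φ(141) · 𝟙(705/141) = 92 · 1 = 92
  d = 235: φ(235) · 𝟙(705/235) = 184 · 1 = 184
  d = 705: φ(705) · 𝟙(705/705) = 368 · 1 = 368
Summing: (φ * 𝟙)(705) = 1 + 2 + 4 + 8 + 46 + 92 + 184 + 368 = 705.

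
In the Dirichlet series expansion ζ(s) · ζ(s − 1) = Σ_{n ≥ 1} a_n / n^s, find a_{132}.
σ(132) = 336

In the product (Σ m^0/m^s)(Σ k / k^s) = Σ (Σ_{d | n} d) / n^s, the coefficient of 1/n^s is σ(n) = Σ_{d | n} d. For n = 132, divisors are [1, 2, 3, 4, 6, 11, 12, 22, 33, 44, 66, 132]; summing: σ(132) = 336.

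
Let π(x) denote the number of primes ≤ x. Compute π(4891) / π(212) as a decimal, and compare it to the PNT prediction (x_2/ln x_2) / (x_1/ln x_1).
π(4891)/π(212) = 654/47 ≈ 13.9149;  PNT prediction ≈ 14.5472.

π(212) = 47 and π(4891) = 654, so π(4891)/π(212) ≈ 13.9149. The PNT-predicted ratio is (4891/ln(4891)) / (212/ln(212)) ≈ 14.5472. The two agree to within a few percent, as expected.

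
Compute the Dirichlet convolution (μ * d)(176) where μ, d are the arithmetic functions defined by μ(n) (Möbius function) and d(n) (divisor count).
(μ * d)(176) = 1

Divisors of 176: [1, 2, 4, 8, 11, 16, 22, 44, 88, 176]. For each d | 176:
  d = 1: μ(1) · d(176/1) = 1 · 10 = 10
  d = 2: μ(2) · d(176/2) = -1 · 8 = -8
  d = 4: μ(4) · d(176/4) = 0 · 6 = 0
  d = 8: μ(8) · d(176/8) = 0 · 4 = 0
  d = 11: μ(11) · d(176/11) = -1 · 5 = -5
  d = 16: μ(16) · d(176/16) = 0 · 2 = 0
  d = 22: μ(22) · d(176/22) = 1 · 4 = 4
  d = 44: μ(44) · d(176/44) = 0 · 3 = 0
  d = 88: μ(88) · d(176/88) = 0 · 2 = 0
  d = 176: μ(176) · d(176/176) = 0 · 1 = 0
Summing: (μ * d)(176) = 10 + -8 + 0 + 0 + -5 + 0 + 4 + 0 + 0 + 0 = 1.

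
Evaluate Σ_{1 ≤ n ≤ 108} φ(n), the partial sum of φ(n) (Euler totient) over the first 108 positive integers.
Σ_{n ≤ 108} φ(n) = 3568

Compute φ(n) for each 1 ≤ n ≤ 108: φ(1) = 1, φ(2) = 1, φ(3) = 2, φ(4) = 2, φ(5) = 4, φ(6) = 2, φ(7) = 6, φ(8) = 4, φ(9) = 6, φ(10) = 4, φ(11) = 10, φ(12) = 4, φ(13) = 12, φ(14) = 6, φ(15) = 8, φ(16) = 8, φ(17) = 16, φ(18) = 6, φ(19) = 18, φ(20) = 8, φ(21) = 12, φ(22) = 10, φ(23) = 22, φ(24) = 8, φ(25) = 20, φ(26) = 12, φ(27) = 18, φ(28) = 12, φ(29) = 28, φ(30) = 8, φ(31) = 30, φ(32) = 16, φ(33) = 20, φ(34) = 16, φ(35) = 24, φ(36) = 12, φ(37) = 36, φ(38) = 18, φ(39) = 24, φ(40) = 16, φ(41) = 40, φ(42) = 12, φ(43) = 42, φ(44) = 20, φ(45) = 24, φ(46) = 22, φ(47) = 46, φ(48) = 16, φ(49) = 42, φ(50) = 20, φ(51) = 32, φ(52) = 24, φ(53) = 52, φ(54) = 18, φ(55) = 40, φ(56) = 24, φ(57) = 36, φ(58) = 28, φ(59) = 58, φ(60) = 16, φ(61) = 60, φ(62) = 30, φ(63) = 36, φ(64) = 32, φ(65) = 48, φ(66) = 20, φ(67) = 66, φ(68) = 32, φ(69) = 44, φ(70) = 24, φ(71) = 70, φ(72) = 24, φ(73) = 72, φ(74) = 36, φ(75) = 40, φ(76) = 36, φ(77) = 60, φ(78) = 24, φ(79) = 78, φ(80) = 32, φ(81) = 54, φ(82) = 40, φ(83) = 82, φ(84) = 24, φ(85) = 64, φ(86) = 42, φ(87) = 56, φ(88) = 40, φ(89) = 88, φ(90) = 24, φ(91) = 72, φ(92) = 44, φ(93) = 60, φ(94) = 46, φ(95) = 72, φ(96) = 32, φ(97) = 96, φ(98) = 42, φ(99) = 60, φ(100) = 40, φ(101) = 100, φ(102) = 32, φ(103) = 102, φ(104) = 48, φ(105) = 48, φ(106) = 52, φ(107) = 106, φ(108) = 36. Summing all 108 values: 3568. (Average order: Σ_{n ≤ x} φ(n) ~ (3/π²) x². For x = 108, (3/π²)·108² ≈ 3545.43.)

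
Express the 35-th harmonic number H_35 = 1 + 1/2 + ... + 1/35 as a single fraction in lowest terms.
H_35 = 54437269998109/13127595717600

Direct summation: H_35 = 1 + 1/2 + ... + 1/35. The least common denominator is lcm(1, ..., 35) = 144403552893600; over this denominator the numerator is 144403552893600 + 72201776446800 + 48134517631200 + 36100888223400 + 28880710578720 + 24067258815600 + 20629078984800 + 18050444111700 + 16044839210400 + 14440355289360 + 13127595717600 + 12033629407800 + 11107965607200 + 10314539492400 + 9626903526240 + 9025222055850 + 8494326640800 + 8022419605200 + 7600186994400 + 7220177644680 + 6876359661600 + 6563797858800 + 6278415343200 + 6016814703900 + 5776142115744 + 5553982803600 + 5348279736800 + 5157269746200 + 4979432858400 + 4813451763120 + 4658179125600 + 4512611027925 + 4375865239200 + 4247163320400 + 4125815796960 = 598809969979199, so H_35 = 598809969979199/144403552893600; reducing by gcd(598809969979199, 144403552893600) = 11 gives 54437269998109/13127595717600 ≈ 4.14678. (The PNT-adjacent estimate ln(35) + γ ≈ 4.13256 matches within O(1/n).)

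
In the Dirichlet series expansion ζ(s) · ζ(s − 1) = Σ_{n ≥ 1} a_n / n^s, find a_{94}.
σ(94) = 144

In the product (Σ m^0/m^s)(Σ k / k^s) = Σ (Σ_{d | n} d) / n^s, the coefficient of 1/n^s is σ(n) = Σ_{d | n} d. For n = 94, divisors are [1, 2, 47, 94]; summing: σ(94) = 144.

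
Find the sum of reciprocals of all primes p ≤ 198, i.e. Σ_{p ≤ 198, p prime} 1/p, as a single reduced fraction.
Σ 1/p = 76196574135067008118914163673288637004399442476398684669741544152346284384175423/39195588149163123383161804554421175259738677336198748467804183290796540382737190

π(198) = 45, so the primes ≤ 198 are [2, 3, 5, 7, 11, 13, 17, 19, 23, 29, 31, 37, 41, 43, 47, 53, 59, 61, 67, 71, 73, 79, 83, 89, 97, 101, 103, 107, 109, 113, 127, 131, 137, 139, 149, 151, 157, 163, 167, 173, 179, 181, 191, 193, 197]. Summing 1/p over these primes: 76196574135067008118914163673288637004399442476398684669741544152346284384175423/39195588149163123383161804554421175259738677336198748467804183290796540382737190 ≈ 1.9440. Mertens estimate ln ln(198) + 0.2615 ≈ 1.9270.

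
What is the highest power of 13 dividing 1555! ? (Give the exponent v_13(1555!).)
v_13(1555!) = 128

Legendre's formula: v_p(n!) = Σ_{k ≥ 1} ⌊n / p^k⌋. For p = 13, n = 1555, the terms are:
  ⌊1555/13^1⌋ = ⌊1555/13⌋ = 119
  ⌊1555/13^2⌋ = ⌊1555/169⌋ = 9
(the next term ⌊1555/13^3⌋ = 0, terminating the sum). Summing: v_13(1555!) = 119 + 9 = 128.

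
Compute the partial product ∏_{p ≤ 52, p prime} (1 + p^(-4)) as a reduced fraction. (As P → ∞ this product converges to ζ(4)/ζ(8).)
∏ = 47811026860845170938198805915402199301066734558460286583378224128/44354583229145063659978971326989541656878007876738536067589135625

The primes p ≤ 52 are [2, 3, 5, 7, 11, 13, 17, 19, 23, 29, 31, 37, 41, 43, 47]. For each, (1 + 1/p^4) = (p^4 + 1)/p^4. Multiplying these fractions over p ∈ [2, 3, 5, 7, 11, 13, 17, 19, 23, 29, 31, 37, 41, 43, 47] gives 47811026860845170938198805915402199301066734558460286583378224128/44354583229145063659978971326989541656878007876738536067589135625. (In the limit P → ∞ this tends to ζ(4)/ζ(8).)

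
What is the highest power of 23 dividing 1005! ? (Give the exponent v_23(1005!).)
v_23(1005!) = 44

Legendre's formula: v_p(n!) = Σ_{k ≥ 1} ⌊n / p^k⌋. For p = 23, n = 1005, the terms are:
  ⌊1005/23^1⌋ = ⌊1005/23⌋ = 43
  ⌊1005/23^2⌋ = ⌊1005/529⌋ = 1
(the next term ⌊1005/23^3⌋ = 0, terminating the sum). Summing: v_23(1005!) = 43 + 1 = 44.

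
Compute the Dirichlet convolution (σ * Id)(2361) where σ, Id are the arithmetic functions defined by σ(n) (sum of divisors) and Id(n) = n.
(σ * Id)(2361) = 11025

Divisors of 2361: [1, 3, 787, 2361]. For each d | 2361:
  d = 1: σ(1) · Id(2361/1) = 1 · 2361 = 2361
  d = 3: σ(3) · Id(2361/3) = 4 · 787 = 3148
  d = 787: σ(787) · Id(2361/787) = 788 · 3 = 2364
  d = 2361: σ(2361) · Id(2361/2361) = 3152 · 1 = 3152
Summing: (σ * Id)(2361) = 2361 + 3148 + 2364 + 3152 = 11025.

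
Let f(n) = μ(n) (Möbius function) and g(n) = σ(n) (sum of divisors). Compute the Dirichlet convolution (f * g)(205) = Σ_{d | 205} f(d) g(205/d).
(μ * σ)(205) = 205

Divisors of 205: [1, 5, 41, 205]. For each d | 205:
  d = 1: μ(1) · σ(205/1) = 1 · 252 = 252
  d = 5: μ(5) · σ(205/5) = -1 · 42 = -42
  d = 41: μ(41) · σ(205/41) = -1 · 6 = -6
  d = 205: μ(205) · σ(205/205) = 1 · 1 = 1
Summing: (μ * σ)(205) = 252 + -42 + -6 + 1 = 205.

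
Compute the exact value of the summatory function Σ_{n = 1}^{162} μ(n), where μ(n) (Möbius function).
Σ_{n ≤ 162} μ(n) = 1

Compute μ(n) for each 1 ≤ n ≤ 162: μ(1) = 1, μ(2) = -1, μ(3) = -1, μ(4) = 0, μ(5) = -1, μ(6) = 1, μ(7) = -1, μ(8) = 0, μ(9) = 0, μ(10) = 1, μ(11) = -1, μ(12) = 0, μ(13) = -1, μ(14) = 1, μ(15) = 1, μ(16) = 0, μ(17) = -1, μ(18) = 0, μ(19) = -1, μ(20) = 0, μ(21) = 1, μ(22) = 1, μ(23) = -1, μ(24) = 0, μ(25) = 0, μ(26) = 1, μ(27) = 0, μ(28) = 0, μ(29) = -1, μ(30) = -1, μ(31) = -1, μ(32) = 0, μ(33) = 1, μ(34) = 1, μ(35) = 1, μ(36) = 0, μ(37) = -1, μ(38) = 1, μ(39) = 1, μ(40) = 0, μ(41) = -1, μ(42) = -1, μ(43) = -1, μ(44) = 0, μ(45) = 0, μ(46) = 1, μ(47) = -1, μ(48) = 0, μ(49) = 0, μ(50) = 0, μ(51) = 1, μ(52) = 0, μ(53) = -1, μ(54) = 0, μ(55) = 1, μ(56) = 0, μ(57) = 1, μ(58) = 1, μ(59) = -1, μ(60) = 0, μ(61) = -1, μ(62) = 1, μ(63) = 0, μ(64) = 0, μ(65) = 1, μ(66) = -1, μ(67) = -1, μ(68) = 0, μ(69) = 1, μ(70) = -1, μ(71) = -1, μ(72) = 0, μ(73) = -1, μ(74) = 1, μ(75) = 0, μ(76) = 0, μ(77) = 1, μ(78) = -1, μ(79) = -1, μ(80) = 0, μ(81) = 0, μ(82) = 1, μ(83) = -1, μ(84) = 0, μ(85) = 1, μ(86) = 1, μ(87) = 1, μ(88) = 0, μ(89) = -1, μ(90) = 0, μ(91) = 1, μ(92) = 0, μ(93) = 1, μ(94) = 1, μ(95) = 1, μ(96) = 0, μ(97) = -1, μ(98) = 0, μ(99) = 0, μ(100) = 0, μ(101) = -1, μ(102) = -1, μ(103) = -1, μ(104) = 0, μ(105) = -1, μ(106) = 1, μ(107) = -1, μ(108) = 0, μ(109) = -1, μ(110) = -1, μ(111) = 1, μ(112) = 0, μ(113) = -1, μ(114) = -1, μ(115) = 1, μ(116) = 0, μ(117) = 0, μ(118) = 1, μ(119) = 1, μ(120) = 0, μ(121) = 0, μ(122) = 1, μ(123) = 1, μ(124) = 0, μ(125) = 0, μ(126) = 0, μ(127) = -1, μ(128) = 0, μ(129) = 1, μ(130) = -1, μ(131) = -1, μ(132) = 0, μ(133) = 1, μ(134) = 1, μ(135) = 0, μ(136) = 0, μ(137) = -1, μ(138) = -1, μ(139) = -1, μ(140) = 0, μ(141) = 1, μ(142) = 1, μ(143) = 1, μ(144) = 0, μ(145) = 1, μ(146) = 1, μ(147) = 0, μ(148) = 0, μ(149) = -1, μ(150) = 0, μ(151) = -1, μ(152) = 0, μ(153) = 0, μ(154) = -1, μ(155) = 1, μ(156) = 0, μ(157) = -1, μ(158) = 1, μ(159) = 1, μ(160) = 0, μ(161) = 1, μ(162) = 0. Summing all 162 values: 1. (Mertens function M(x) = Σ_{n ≤ x} μ(n); on average M(x) should be small (PNT ⟺ M(x) = o(x)).)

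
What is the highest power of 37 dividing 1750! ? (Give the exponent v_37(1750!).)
v_37(1750!) = 48

Legendre's formula: v_p(n!) = Σ_{k ≥ 1} ⌊n / p^k⌋. For p = 37, n = 1750, the terms are:
  ⌊1750/37^1⌋ = ⌊1750/37⌋ = 47
  ⌊1750/37^2⌋ = ⌊1750/1369⌋ = 1
(the next term ⌊1750/37^3⌋ = 0, terminating the sum). Summing: v_37(1750!) = 47 + 1 = 48.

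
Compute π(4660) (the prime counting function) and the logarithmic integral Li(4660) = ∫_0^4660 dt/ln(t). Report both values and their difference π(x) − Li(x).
π(4660) = 630;  Li(4660) ≈ 644.20;  π(x) − Li(x) ≈ -14.20.

Direct count of primes ≤ 4660 gives π(4660) = 630. Numerical evaluation of the logarithmic integral gives Li(4660) ≈ 644.20. The difference π(x) − Li(x) ≈ -14.20 is typically negative for small/moderate x (Li(x) overestimates), though Littlewood's theorem shows this sign changes infinitely often.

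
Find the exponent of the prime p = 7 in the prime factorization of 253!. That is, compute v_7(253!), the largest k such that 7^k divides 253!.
v_7(253!) = 41

Legendre's formula: v_p(n!) = Σ_{k ≥ 1} ⌊n / p^k⌋. For p = 7, n = 253, the terms are:
  ⌊253/7^1⌋ = ⌊253/7⌋ = 36
  ⌊253/7^2⌋ = ⌊253/49⌋ = 5
(the next term ⌊253/7^3⌋ = 0, terminating the sum). Summing: v_7(253!) = 36 + 5 = 41.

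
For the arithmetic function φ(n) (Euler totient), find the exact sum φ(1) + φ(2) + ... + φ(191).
Σ_{n ≤ 191} φ(n) = 11166

Compute φ(n) for each 1 ≤ n ≤ 191: φ(1) = 1, φ(2) = 1, φ(3) = 2, φ(4) = 2, φ(5) = 4, φ(6) = 2, φ(7) = 6, φ(8) = 4, φ(9) = 6, φ(10) = 4, φ(11) = 10, φ(12) = 4, φ(13) = 12, φ(14) = 6, φ(15) = 8, φ(16) = 8, φ(17) = 16, φ(18) = 6, φ(19) = 18, φ(20) = 8, φ(21) = 12, φ(22) = 10, φ(23) = 22, φ(24) = 8, φ(25) = 20, φ(26) = 12, φ(27) = 18, φ(28) = 12, φ(29) = 28, φ(30) = 8, φ(31) = 30, φ(32) = 16, φ(33) = 20, φ(34) = 16, φ(35) = 24, φ(36) = 12, φ(37) = 36, φ(38) = 18, φ(39) = 24, φ(40) = 16, φ(41) = 40, φ(42) = 12, φ(43) = 42, φ(44) = 20, φ(45) = 24, φ(46) = 22, φ(47) = 46, φ(48) = 16, φ(49) = 42, φ(50) = 20, φ(51) = 32, φ(52) = 24, φ(53) = 52, φ(54) = 18, φ(55) = 40, φ(56) = 24, φ(57) = 36, φ(58) = 28, φ(59) = 58, φ(60) = 16, φ(61) = 60, φ(62) = 30, φ(63) = 36, φ(64) = 32, φ(65) = 48, φ(66) = 20, φ(67) = 66, φ(68) = 32, φ(69) = 44, φ(70) = 24, φ(71) = 70, φ(72) = 24, φ(73) = 72, φ(74) = 36, φ(75) = 40, φ(76) = 36, φ(77) = 60, φ(78) = 24, φ(79) = 78, φ(80) = 32, φ(81) = 54, φ(82) = 40, φ(83) = 82, φ(84) = 24, φ(85) = 64, φ(86) = 42, φ(87) = 56, φ(88) = 40, φ(89) = 88, φ(90) = 24, φ(91) = 72, φ(92) = 44, φ(93) = 60, φ(94) = 46, φ(95) = 72, φ(96) = 32, φ(97) = 96, φ(98) = 42, φ(99) = 60, φ(100) = 40, φ(101) = 100, φ(102) = 32, φ(103) = 102, φ(104) = 48, φ(105) = 48, φ(106) = 52, φ(107) = 106, φ(108) = 36, φ(109) = 108, φ(110) = 40, φ(111) = 72, φ(112) = 48, φ(113) = 112, φ(114) = 36, φ(115) = 88, φ(116) = 56, φ(117) = 72, φ(118) = 58, φ(119) = 96, φ(120) = 32, φ(121) = 110, φ(122) = 60, φ(123) = 80, φ(124) = 60, φ(125) = 100, φ(126) = 36, φ(127) = 126, φ(128) = 64, φ(129) = 84, φ(130) = 48, φ(131) = 130, φ(132) = 40, φ(133) = 108, φ(134) = 66, φ(135) = 72, φ(136) = 64, φ(137) = 136, φ(138) = 44, φ(139) = 138, φ(140) = 48, φ(141) = 92, φ(142) = 70, φ(143) = 120, φ(144) = 48, φ(145) = 112, φ(146) = 72, φ(147) = 84, φ(148) = 72, φ(149) = 148, φ(150) = 40, φ(151) = 150, φ(152) = 72, φ(153) = 96, φ(154) = 60, φ(155) = 120, φ(156) = 48, φ(157) = 156, φ(158) = 78, φ(159) = 104, φ(160) = 64, φ(161) = 132, φ(162) = 54, φ(163) = 162, φ(164) = 80, φ(165) = 80, φ(166) = 82, φ(167) = 166, φ(168) = 48, φ(169) = 156, φ(170) = 64, φ(171) = 108, φ(172) = 84, φ(173) = 172, φ(174) = 56, φ(175) = 120, φ(176) = 80, φ(177) = 116, φ(178) = 88, φ(179) = 178, φ(180) = 48, φ(181) = 180, φ(182) = 72, φ(183) = 120, φ(184) = 88, φ(185) = 144, φ(186) = 60, φ(187) = 160, φ(188) = 92, φ(189) = 108, φ(190) = 72, φ(191) = 190. Summing all 191 values: 11166. (Average order: Σ_{n ≤ x} φ(n) ~ (3/π²) x². For x = 191, (3/π²)·191² ≈ 11088.89.)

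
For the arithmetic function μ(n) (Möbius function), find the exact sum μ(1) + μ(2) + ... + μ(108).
Σ_{n ≤ 108} μ(n) = -3

Compute μ(n) for each 1 ≤ n ≤ 108: μ(1) = 1, μ(2) = -1, μ(3) = -1, μ(4) = 0, μ(5) = -1, μ(6) = 1, μ(7) = -1, μ(8) = 0, μ(9) = 0, μ(10) = 1, μ(11) = -1, μ(12) = 0, μ(13) = -1, μ(14) = 1, μ(15) = 1, μ(16) = 0, μ(17) = -1, μ(18) = 0, μ(19) = -1, μ(20) = 0, μ(21) = 1, μ(22) = 1, μ(23) = -1, μ(24) = 0, μ(25) = 0, μ(26) = 1, μ(27) = 0, μ(28) = 0, μ(29) = -1, μ(30) = -1, μ(31) = -1, μ(32) = 0, μ(33) = 1, μ(34) = 1, μ(35) = 1, μ(36) = 0, μ(37) = -1, μ(38) = 1, μ(39) = 1, μ(40) = 0, μ(41) = -1, μ(42) = -1, μ(43) = -1, μ(44) = 0, μ(45) = 0, μ(46) = 1, μ(47) = -1, μ(48) = 0, μ(49) = 0, μ(50) = 0, μ(51) = 1, μ(52) = 0, μ(53) = -1, μ(54) = 0, μ(55) = 1, μ(56) = 0, μ(57) = 1, μ(58) = 1, μ(59) = -1, μ(60) = 0, μ(61) = -1, μ(62) = 1, μ(63) = 0, μ(64) = 0, μ(65) = 1, μ(66) = -1, μ(67) = -1, μ(68) = 0, μ(69) = 1, μ(70) = -1, μ(71) = -1, μ(72) = 0, μ(73) = -1, μ(74) = 1, μ(75) = 0, μ(76) = 0, μ(77) = 1, μ(78) = -1, μ(79) = -1, μ(80) = 0, μ(81) = 0, μ(82) = 1, μ(83) = -1, μ(84) = 0, μ(85) = 1, μ(86) = 1, μ(87) = 1, μ(88) = 0, μ(89) = -1, μ(90) = 0, μ(91) = 1, μ(92) = 0, μ(93) = 1, μ(94) = 1, μ(95) = 1, μ(96) = 0, μ(97) = -1, μ(98) = 0, μ(99) = 0, μ(100) = 0, μ(101) = -1, μ(102) = -1, μ(103) = -1, μ(104) = 0, μ(105) = -1, μ(106) = 1, μ(107) = -1, μ(108) = 0. Summing all 108 values: -3. (Mertens function M(x) = Σ_{n ≤ x} μ(n); on average M(x) should be small (PNT ⟺ M(x) = o(x)).)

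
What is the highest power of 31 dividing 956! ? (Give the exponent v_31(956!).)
v_31(956!) = 30

Legendre's formula: v_p(n!) = Σ_{k ≥ 1} ⌊n / p^k⌋. For p = 31, n = 956, the terms are:
  ⌊956/31^1⌋ = ⌊956/31⌋ = 30
(the next term ⌊956/31^2⌋ = 0, terminating the sum). Summing: v_31(956!) = 30 = 30.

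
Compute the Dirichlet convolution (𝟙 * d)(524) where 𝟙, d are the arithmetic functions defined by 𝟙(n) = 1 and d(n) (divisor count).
(𝟙 * d)(524) = 18

Divisors of 524: [1, 2, 4, 131, 262, 524]. For each d | 524:
  d = 1: 𝟙(1) · d(524/1) = 1 · 6 = 6
  d = 2: 𝟙(2) · d(524/2) = 1 · 4 = 4
  d = 4: 𝟙(4) · d(524/4) = 1 · 2 = 2
  d = 131: 𝟙(131) · d(524/131) = 1 · 3 = 3
  d = 262: 𝟙(262) · d(524/262) = 1 · 2 = 2
  d = 524: 𝟙(524) · d(524/524) = 1 · 1 = 1
Summing: (𝟙 * d)(524) = 6 + 4 + 2 + 3 + 2 + 1 = 18.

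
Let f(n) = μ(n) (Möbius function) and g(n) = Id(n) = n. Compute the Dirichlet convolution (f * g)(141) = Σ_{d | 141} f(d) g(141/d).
(μ * Id)(141) = 92

Divisors of 141: [1, 3, 47, 141]. For each d | 141:
  d = 1: μ(1) · Id(141/1) = 1 · 141 = 141
  d = 3: μ(3) · Id(141/3) = -1 · 47 = -47
  d = 47: μ(47) · Id(141/47) = -1 · 3 = -3
  d = 141: μ(141) · Id(141/141) = 1 · 1 = 1
Summing: (μ * Id)(141) = 141 + -47 + -3 + 1 = 92.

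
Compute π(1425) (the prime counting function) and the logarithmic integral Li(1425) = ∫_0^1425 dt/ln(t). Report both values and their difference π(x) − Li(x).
π(1425) = 224;  Li(1425) ≈ 237.52;  π(x) − Li(x) ≈ -13.52.

Direct count of primes ≤ 1425 gives π(1425) = 224. Numerical evaluation of the logarithmic integral gives Li(1425) ≈ 237.52. The difference π(x) − Li(x) ≈ -13.52 is typically negative for small/moderate x (Li(x) overestimates), though Littlewood's theorem shows this sign changes infinitely often.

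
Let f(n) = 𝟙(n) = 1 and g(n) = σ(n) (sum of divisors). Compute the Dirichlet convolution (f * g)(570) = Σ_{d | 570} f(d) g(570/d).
(𝟙 * σ)(570) = 2940

Divisors of 570: [1, 2, 3, 5, 6, 10, 15, 19, 30, 38, 57, 95, 114, 190, 285, 570]. For each d | 570:
  d = 1: 𝟙(1) · σ(570/1) = 1 · 1440 = 1440
  d = 2: 𝟙(2) · σ(570/2) = 1 · 480 = 480
  d = 3: 𝟙(3) · σ(570/3) = 1 · 360 = 360
  d = 5: 𝟙(5) · σ(570/5) = 1 · 240 = 240
  d = 6: 𝟙(6) · σ(570/6) = 1 · 120 = 120
  d = 10: 𝟙(10) · σ(570/10) = 1 · 80 = 80
  d = 15: 𝟙(15) · σ(570/15) = 1 · 60 = 60
  d = 19: 𝟙(19) · σ(570/19) = 1 · 72 = 72
  d = 30: 𝟙(30) · σ(570/30) = 1 · 20 = 20
  d = 38: 𝟙(38) · σ(570/38) = 1 · 24 = 24
  d = 57: 𝟙(57) · σ(570/57) = 1 · 18 = 18
  d = 95: 𝟙(95) · σ(570/95) = 1 · 12 = 12
  d = 114: 𝟙(114) · σ(570/114) = 1 · 6 = 6
  d = 190: 𝟙(190) · σ(570/190) = 1 · 4 = 4
  d = 285: 𝟙(285) · σ(570/285) = 1 · 3 = 3
  d = 570: 𝟙(570) · σ(570/570) = 1 · 1 = 1
Summing: (𝟙 * σ)(570) = 1440 + 480 + 360 + 240 + 120 + 80 + 60 + 72 + 20 + 24 + 18 + 12 + 6 + 4 + 3 + 1 = 2940.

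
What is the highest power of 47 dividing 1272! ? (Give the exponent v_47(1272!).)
v_47(1272!) = 27

Legendre's formula: v_p(n!) = Σ_{k ≥ 1} ⌊n / p^k⌋. For p = 47, n = 1272, the terms are:
  ⌊1272/47^1⌋ = ⌊1272/47⌋ = 27
(the next term ⌊1272/47^2⌋ = 0, terminating the sum). Summing: v_47(1272!) = 27 = 27.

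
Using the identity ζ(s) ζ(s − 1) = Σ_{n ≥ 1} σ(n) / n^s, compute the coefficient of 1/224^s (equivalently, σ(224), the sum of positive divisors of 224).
σ(224) = 504

In the product (Σ m^0/m^s)(Σ k / k^s) = Σ (Σ_{d | n} d) / n^s, the coefficient of 1/n^s is σ(n) = Σ_{d | n} d. For n = 224, divisors are [1, 2, 4, 7, 8, 14, 16, 28, 32, 56, 112, 224]; summing: σ(224) = 504.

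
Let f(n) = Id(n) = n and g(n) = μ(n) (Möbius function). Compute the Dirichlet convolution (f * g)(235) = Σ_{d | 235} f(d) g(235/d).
(Id * μ)(235) = 184

Divisors of 235: [1, 5, 47, 235]. For each d | 235:
  d = 1: Id(1) · μ(235/1) = 1 · 1 = 1
  d = 5: Id(5) · μ(235/5) = 5 · -1 = -5
  d = 47: Id(47) · μ(235/47) = 47 · -1 = -47
  d = 235: Id(235) · μ(235/235) = 235 · 1 = 235
Summing: (Id * μ)(235) = 1 + -5 + -47 + 235 = 184.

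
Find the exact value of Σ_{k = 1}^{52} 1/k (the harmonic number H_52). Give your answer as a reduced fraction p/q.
H_52 = 14063600165435720745359/3099044504245996706400

Direct summation: H_52 = 1 + 1/2 + ... + 1/52. The least common denominator is lcm(1, ..., 52) = 3099044504245996706400; over this denominator the numerator is 3099044504245996706400 + 1549522252122998353200 + 1033014834748665568800 + 774761126061499176600 + 619808900849199341280 + 516507417374332784400 + 442720643463713815200 + 387380563030749588300 + 344338278249555189600 + 309904450424599670640 + 281731318567817882400 + 258253708687166392200 + 238388038788153592800 + 221360321731856907600 + 206602966949733113760 + 193690281515374794150 + 182296735543882159200 + 172169139124777594800 + 163107605486631405600 + 154952225212299835320 + 147573547821237938400 + 140865659283908941200 + 134741065401999856800 + 129126854343583196100 + 123961780169839868256 + 119194019394076796400 + 114779426083185063200 + 110680160865928453800 + 106863603594689541600 + 103301483474866556880 + 99969177556322474400 + 96845140757687397075 + 93910439522605960800 + 91148367771941079600 + 88544128692742763040 + 86084569562388797400 + 83757959574216127200 + 81553802743315702800 + 79462679596051197600 + 77476112606149917660 + 75586451323073090400 + 73786773910618969200 + 72070802424325504800 + 70432829641954470600 + 68867655649911037920 + 67370532700999928400 + 65937117111616951200 + 64563427171791598050 + 63245806209101973600 + 61980890084919934128 + 60765578514627386400 + 59597009697038398200 = 14063600165435720745359, so H_52 = 14063600165435720745359/3099044504245996706400 (already in lowest terms) ≈ 4.53804. (The PNT-adjacent estimate ln(52) + γ ≈ 4.52846 matches within O(1/n).)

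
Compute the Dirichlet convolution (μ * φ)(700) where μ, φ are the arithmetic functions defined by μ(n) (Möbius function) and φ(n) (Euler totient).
(μ * φ)(700) = 80

Divisors of 700: [1, 2, 4, 5, 7, 10, 14, 20, 25, 28, 35, 50, 70, 100, 140, 175, 350, 700]. For each d | 700:
  d = 1: μ(1) · φ(700/1) = 1 · 240 = 240
  d = 2: μ(2) · φ(700/2) = -1 · 120 = -120
  d = 4: μ(4) · φ(700/4) = 0 · 120 = 0
  d = 5: μ(5) · φ(700/5) = -1 · 48 = -48
  d = 7: μ(7) · φ(700/7) = -1 · 40 = -40
  d = 10: μ(10) · φ(700/10) = 1 · 24 = 24
  d = 14: μ(14) · φ(700/14) = 1 · 20 = 20
  d = 20: μ(20) · φ(700/20) = 0 · 24 = 0
  d = 25: μ(25) · φ(700/25) = 0 · 12 = 0
  d = 28: μ(28) · φ(700/28) = 0 · 20 = 0
  d = 35: μ(35) · φ(700/35) = 1 · 8 = 8
  d = 50: μ(50) · φ(700/50) = 0 · 6 = 0
  d = 70: μ(70) · φ(700/70) = -1 · 4 = -4
  d = 100: μ(100) · φ(700/100) = 0 · 6 = 0
  d = 140: μ(140) · φ(700/140) = 0 · 4 = 0
  d = 175: μ(175) · φ(700/175) = 0 · 2 = 0
  d = 350: μ(350) · φ(700/350) = 0 · 1 = 0
  d = 700: μ(700) · φ(700/700) = 0 · 1 = 0
Summing: (μ * φ)(700) = 240 + -120 + 0 + -48 + -40 + 24 + 20 + 0 + 0 + 0 + 8 + 0 + -4 + 0 + 0 + 0 + 0 + 0 = 80.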